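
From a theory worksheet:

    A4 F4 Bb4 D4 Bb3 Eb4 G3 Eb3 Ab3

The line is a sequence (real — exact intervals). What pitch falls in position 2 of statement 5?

Db2

With 3-note cells, note 2 of each statement runs F4, Bb3, Eb3.
Carrying that down a 5th forward: Ab2 → Db2.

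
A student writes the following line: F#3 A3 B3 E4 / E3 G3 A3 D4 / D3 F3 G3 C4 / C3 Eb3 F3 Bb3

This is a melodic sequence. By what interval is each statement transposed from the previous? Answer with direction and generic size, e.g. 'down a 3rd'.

Unit = 4 notes; the statements start on F#3, E3, D3, C3, moving down a 2nd each time.
From F#3 to E3: down a 2nd.

down a 2nd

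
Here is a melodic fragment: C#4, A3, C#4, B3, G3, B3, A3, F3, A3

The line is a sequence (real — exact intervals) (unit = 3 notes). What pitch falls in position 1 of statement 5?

F3

With 3-note cells, note 1 of each statement runs C#4, B3, A3.
Carrying that down a 2nd forward: G3 → F3.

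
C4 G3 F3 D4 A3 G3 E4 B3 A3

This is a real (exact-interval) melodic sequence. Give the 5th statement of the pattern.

Taking 3-note groups, the heads are C4, D4, E4: the pattern moves up a 2nd.
Carrying on: F#4 → G#4.
Statement 5 starts on G#4 and keeps the same exact contour: G#4 D#4 C#4.

G#4 D#4 C#4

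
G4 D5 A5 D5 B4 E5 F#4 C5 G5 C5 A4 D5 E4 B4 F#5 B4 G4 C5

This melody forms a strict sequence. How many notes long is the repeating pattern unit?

There are 18 notes; a 6-note unit gives 3 cells:
G4 D5 A5 D5 B4 E5 | F#4 C5 G5 C5 A4 D5 | E4 B4 F#5 B4 G4 C5
That's a consistent down a 2nd shift per cell, and no other grouping gives one.

6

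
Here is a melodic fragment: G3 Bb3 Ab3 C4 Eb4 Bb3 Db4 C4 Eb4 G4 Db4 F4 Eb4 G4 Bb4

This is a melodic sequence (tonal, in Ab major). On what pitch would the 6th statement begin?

The 5-note cells begin on G3, Bb3, Db4 — each up a 3rd from the last.
Extending the heads up a 3rd: F4 → Ab4 → C5.

C5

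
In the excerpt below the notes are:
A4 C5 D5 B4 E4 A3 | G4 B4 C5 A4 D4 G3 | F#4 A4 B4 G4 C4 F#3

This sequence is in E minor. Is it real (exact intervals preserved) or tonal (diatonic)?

tonal

Every note is diatonic to E minor.
Cell 1 has +3 semitones from note 1 to 2, but cell 2 has +4 — the interval quality changes while the contour stays the same, which is the hallmark of a tonal sequence.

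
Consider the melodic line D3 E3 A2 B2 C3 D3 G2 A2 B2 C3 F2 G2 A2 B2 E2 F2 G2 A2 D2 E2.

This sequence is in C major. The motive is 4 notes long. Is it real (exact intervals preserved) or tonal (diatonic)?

tonal

Every note is diatonic to C major.
Cell 1 has +2 semitones from note 1 to 2, but cell 3 has +1 — the interval quality changes while the contour stays the same, which is the hallmark of a tonal sequence.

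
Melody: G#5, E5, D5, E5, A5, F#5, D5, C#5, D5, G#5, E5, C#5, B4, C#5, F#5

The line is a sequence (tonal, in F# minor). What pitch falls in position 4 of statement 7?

With 5-note cells, note 4 of each statement runs E5, D5, C#5.
Carrying that down a 2nd forward: B4 → A4 → G#4 → F#4.

F#4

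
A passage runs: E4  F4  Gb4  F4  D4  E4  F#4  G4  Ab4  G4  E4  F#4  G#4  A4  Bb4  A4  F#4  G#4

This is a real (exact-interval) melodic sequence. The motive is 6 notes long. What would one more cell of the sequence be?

With a 6-note motive the entries are E4, F#4, G#4, each up a 2nd from the previous.
Statement 4 starts on A#4 and keeps the same exact contour: A#4 B4 C5 B4 G#4 A#4.

A#4 B4 C5 B4 G#4 A#4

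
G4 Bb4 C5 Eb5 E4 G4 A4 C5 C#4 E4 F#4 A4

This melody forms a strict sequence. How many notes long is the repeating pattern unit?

4

12 notes total. Splitting into 3 groups of 4:
G4 Bb4 C5 Eb5 | E4 G4 A4 C5 | C#4 E4 F#4 A4
Every group is a transposition down a 3rd of the one before; no shorter unit works.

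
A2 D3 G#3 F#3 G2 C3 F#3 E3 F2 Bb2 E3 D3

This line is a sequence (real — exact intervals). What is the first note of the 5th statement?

Db2

With a 4-note motive the entries are A2, G2, F2, each down a 2nd from the previous.
Extending the heads down a 2nd: Eb2 → Db2.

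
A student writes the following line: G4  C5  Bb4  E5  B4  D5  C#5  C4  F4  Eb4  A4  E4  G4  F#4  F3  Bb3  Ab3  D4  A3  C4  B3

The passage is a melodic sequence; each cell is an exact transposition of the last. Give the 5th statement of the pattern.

With a 7-note motive the entries are G4, C4, F3, each down a 5th from the previous.
Extending down a 5th: Bb2 → Eb2.
Statement 5 starts on Eb2 and keeps the same exact contour: Eb2 Ab2 Gb2 C3 G2 Bb2 A2.

Eb2 Ab2 Gb2 C3 G2 Bb2 A2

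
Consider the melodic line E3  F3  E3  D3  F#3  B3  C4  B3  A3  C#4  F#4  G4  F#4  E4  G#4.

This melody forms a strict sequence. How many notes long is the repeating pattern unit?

Try groups of 5 (3 cells in 15 notes):
E3 F3 E3 D3 F#3 | B3 C4 B3 A3 C#4 | F#4 G4 F#4 E4 G#4
Each cell is the previous one up a 5th — so the unit is 5 notes.

5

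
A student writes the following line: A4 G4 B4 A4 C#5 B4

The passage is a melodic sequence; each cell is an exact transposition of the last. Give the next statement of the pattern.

D#5 C#5

The 2-note cells begin on A4, B4, C#5 — each up a 2nd from the last.
Statement 4 starts on D#5 and keeps the same exact contour: D#5 C#5.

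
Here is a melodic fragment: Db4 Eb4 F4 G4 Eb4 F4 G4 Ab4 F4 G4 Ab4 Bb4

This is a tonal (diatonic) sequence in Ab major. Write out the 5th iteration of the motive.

With a 4-note motive the entries are Db4, Eb4, F4, each up a 2nd from the previous.
Continuing the starts: G4 → Ab4.
From Ab4 the diatonic shape gives Ab4 Bb4 C5 Db5.

Ab4 Bb4 C5 Db5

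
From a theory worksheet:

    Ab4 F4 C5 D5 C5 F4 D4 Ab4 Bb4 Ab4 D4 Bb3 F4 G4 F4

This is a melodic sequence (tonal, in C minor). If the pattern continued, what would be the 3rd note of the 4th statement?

D4

The unit is 5 notes. Position-3 pitches of the 3 shown cells: C5, Ab4, F4.
From F4, down a 3rd gives D4.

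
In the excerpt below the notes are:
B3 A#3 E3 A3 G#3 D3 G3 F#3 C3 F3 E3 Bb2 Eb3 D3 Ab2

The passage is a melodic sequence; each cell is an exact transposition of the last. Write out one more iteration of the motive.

Db3 C3 Gb2

Taking 3-note groups, the heads are B3, A3, G3, F3, Eb3: the pattern moves down a 2nd.
So cell 6 is Db3 C3 Gb2.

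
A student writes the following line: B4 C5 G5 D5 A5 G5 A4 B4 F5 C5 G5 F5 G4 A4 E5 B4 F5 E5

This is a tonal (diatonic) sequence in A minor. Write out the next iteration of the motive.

With a 6-note motive the entries are B4, A4, G4, each down a 2nd from the previous.
So cell 4 is F4 G4 D5 A4 E5 D5.

F4 G4 D5 A4 E5 D5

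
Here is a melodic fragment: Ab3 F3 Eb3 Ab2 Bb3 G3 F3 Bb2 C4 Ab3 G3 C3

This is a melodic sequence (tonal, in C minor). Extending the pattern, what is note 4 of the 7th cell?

G3

With 4-note cells, note 4 of each statement runs Ab2, Bb2, C3.
Each moves up a 2nd. Continuing: D3 → Eb3 → F3 → G3.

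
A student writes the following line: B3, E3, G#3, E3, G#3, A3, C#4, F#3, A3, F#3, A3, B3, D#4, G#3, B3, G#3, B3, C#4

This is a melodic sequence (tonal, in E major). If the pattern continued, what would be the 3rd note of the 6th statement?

E4

The unit is 6 notes. Position-3 pitches of the 3 shown cells: G#3, A3, B3.
Extending up a 2nd: C#4 → D#4 → E4.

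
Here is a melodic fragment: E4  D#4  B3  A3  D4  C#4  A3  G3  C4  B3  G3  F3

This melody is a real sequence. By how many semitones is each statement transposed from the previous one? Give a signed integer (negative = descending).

Taking 4-note groups, the heads are E4, D4, C4: the pattern moves down a 2nd.
E4→D4 is 62 − 64 = -2 semitones.

-2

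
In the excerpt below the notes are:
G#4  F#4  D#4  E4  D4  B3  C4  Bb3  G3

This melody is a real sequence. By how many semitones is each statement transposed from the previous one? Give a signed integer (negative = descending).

Unit = 3 notes; the statements start on G#4, E4, C4, moving down a 3rd each time.
G#4→E4 is 64 − 68 = -4 semitones.

-4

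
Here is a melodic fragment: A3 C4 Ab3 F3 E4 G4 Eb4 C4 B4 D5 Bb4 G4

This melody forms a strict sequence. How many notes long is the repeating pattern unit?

4

Try groups of 4 (3 cells in 12 notes):
A3 C4 Ab3 F3 | E4 G4 Eb4 C4 | B4 D5 Bb4 G4
That's a consistent up a 5th shift per cell, and no other grouping gives one.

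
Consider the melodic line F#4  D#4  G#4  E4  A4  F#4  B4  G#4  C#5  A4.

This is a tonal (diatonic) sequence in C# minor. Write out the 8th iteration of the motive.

F#5 D#5

With a 2-note motive the entries are F#4, G#4, A4, B4, C#5, each up a 2nd from the previous.
Carrying on: D#5 → E5 → F#5.
From F#5 the diatonic shape gives F#5 D#5.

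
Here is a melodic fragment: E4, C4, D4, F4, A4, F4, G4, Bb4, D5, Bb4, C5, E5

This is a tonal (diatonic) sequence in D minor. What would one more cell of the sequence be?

Taking 4-note groups, the heads are E4, A4, D5: the pattern moves up a 4th.
From G5 the diatonic shape gives G5 E5 F5 A5.

G5 E5 F5 A5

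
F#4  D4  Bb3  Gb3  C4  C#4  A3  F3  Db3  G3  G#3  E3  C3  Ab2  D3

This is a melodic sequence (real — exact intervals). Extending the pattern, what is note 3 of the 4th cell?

G2

The unit is 5 notes. Position-3 pitches of the 3 shown cells: Bb3, F3, C3.
One more down a 4th gives G2.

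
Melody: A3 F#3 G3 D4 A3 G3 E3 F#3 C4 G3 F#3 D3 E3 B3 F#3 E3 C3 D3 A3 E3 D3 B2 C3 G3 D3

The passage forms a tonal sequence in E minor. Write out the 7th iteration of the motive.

B2 G2 A2 E3 B2

Unit = 5 notes; the statements start on A3, G3, F#3, E3, D3, moving down a 2nd each time.
Continuing the starts: C3 → B2.
Statement 7 starts on B2 and keeps the same diatonic contour: B2 G2 A2 E3 B2.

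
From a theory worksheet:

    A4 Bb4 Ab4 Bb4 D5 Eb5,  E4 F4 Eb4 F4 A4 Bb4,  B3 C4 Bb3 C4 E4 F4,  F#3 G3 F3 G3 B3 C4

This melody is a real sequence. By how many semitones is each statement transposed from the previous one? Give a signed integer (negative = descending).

-5

Taking 6-note groups, the heads are A4, E4, B3, F#3: the pattern moves down a 4th.
A4→E4 is 64 − 69 = -5 semitones.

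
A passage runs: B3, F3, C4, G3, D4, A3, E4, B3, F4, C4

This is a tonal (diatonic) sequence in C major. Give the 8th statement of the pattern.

B4 F4

The 2-note cells begin on B3, C4, D4, E4, F4 — each up a 2nd from the last.
Carrying on: G4 → A4 → B4.
Statement 8 starts on B4 and keeps the same diatonic contour: B4 F4.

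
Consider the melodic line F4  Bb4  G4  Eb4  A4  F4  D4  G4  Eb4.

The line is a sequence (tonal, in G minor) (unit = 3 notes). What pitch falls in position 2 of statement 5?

Grouping in 3s, the 2nd note of each cell is Bb4, A4, G4.
Each moves down a 2nd. Continuing: F4 → Eb4.

Eb4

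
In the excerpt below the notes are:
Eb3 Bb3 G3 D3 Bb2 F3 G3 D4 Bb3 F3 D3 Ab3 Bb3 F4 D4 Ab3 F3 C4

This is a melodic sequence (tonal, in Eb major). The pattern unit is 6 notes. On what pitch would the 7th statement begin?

C5

The 6-note cells begin on Eb3, G3, Bb3 — each up a 3rd from the last.
Extending the heads up a 3rd: D4 → F4 → Ab4 → C5.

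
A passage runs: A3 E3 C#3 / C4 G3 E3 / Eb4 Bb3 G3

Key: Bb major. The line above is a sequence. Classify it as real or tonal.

real

Each cell has the same semitone pattern (-5, -3) — intervals are preserved exactly.
And E3 lies outside Bb major, so the sequence is real rather than tonal.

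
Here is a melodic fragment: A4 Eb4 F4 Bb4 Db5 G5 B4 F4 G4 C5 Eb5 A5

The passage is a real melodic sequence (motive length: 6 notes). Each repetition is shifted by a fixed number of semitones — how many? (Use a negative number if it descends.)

Taking 6-note groups, the heads are A4, B4: the pattern moves up a 2nd.
Counting half-steps from A4 to B4: 2.

2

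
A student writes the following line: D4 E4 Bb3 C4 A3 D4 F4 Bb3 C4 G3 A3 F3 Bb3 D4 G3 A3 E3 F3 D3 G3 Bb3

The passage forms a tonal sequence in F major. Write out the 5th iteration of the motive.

C3 D3 A2 Bb2 G2 C3 E3

The 7-note cells begin on D4, Bb3, G3 — each down a 3rd from the last.
Carrying on: E3 → C3.
So cell 5 is C3 D3 A2 Bb2 G2 C3 E3.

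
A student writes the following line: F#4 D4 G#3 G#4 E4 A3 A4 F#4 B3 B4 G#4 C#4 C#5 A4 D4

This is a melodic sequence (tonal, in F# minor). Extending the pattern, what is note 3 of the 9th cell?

A4

Grouping in 3s, the 3rd note of each cell is G#3, A3, B3, C#4, D4.
Extending up a 2nd: E4 → F#4 → G#4 → A4.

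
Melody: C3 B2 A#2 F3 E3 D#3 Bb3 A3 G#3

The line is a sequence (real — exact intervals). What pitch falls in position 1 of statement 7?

Grouping in 3s, the 1st note of each cell is C3, F3, Bb3.
Carrying that up a 4th forward: Eb4 → Ab4 → Db5 → Gb5.

Gb5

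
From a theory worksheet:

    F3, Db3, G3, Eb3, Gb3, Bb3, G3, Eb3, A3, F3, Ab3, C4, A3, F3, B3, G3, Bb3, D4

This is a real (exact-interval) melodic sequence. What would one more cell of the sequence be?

With a 6-note motive the entries are F3, G3, A3, each up a 2nd from the previous.
Statement 4 starts on B3 and keeps the same exact contour: B3 G3 C#4 A3 C4 E4.

B3 G3 C#4 A3 C4 E4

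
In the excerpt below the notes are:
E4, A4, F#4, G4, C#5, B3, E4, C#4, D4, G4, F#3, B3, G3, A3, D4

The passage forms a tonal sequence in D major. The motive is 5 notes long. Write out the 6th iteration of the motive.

The 5-note cells begin on E4, B3, F#3 — each down a 4th from the last.
Continuing the starts: C#3 → G2 → D2.
So cell 6 is D2 G2 E2 F#2 B2.

D2 G2 E2 F#2 B2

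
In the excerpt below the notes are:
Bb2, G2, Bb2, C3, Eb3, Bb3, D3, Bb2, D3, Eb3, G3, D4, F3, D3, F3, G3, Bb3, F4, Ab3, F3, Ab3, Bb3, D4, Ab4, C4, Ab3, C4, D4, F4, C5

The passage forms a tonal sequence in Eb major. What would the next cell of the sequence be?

Taking 6-note groups, the heads are Bb2, D3, F3, Ab3, C4: the pattern moves up a 3rd.
Statement 6 starts on Eb4 and keeps the same diatonic contour: Eb4 C4 Eb4 F4 Ab4 Eb5.

Eb4 C4 Eb4 F4 Ab4 Eb5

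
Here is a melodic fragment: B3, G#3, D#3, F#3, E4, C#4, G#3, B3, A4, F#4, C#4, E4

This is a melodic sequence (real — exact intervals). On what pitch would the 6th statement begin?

C6

Unit = 4 notes; the statements start on B3, E4, A4, moving up a 4th each time.
Continuing: D5 → G5 → C6. Statement 6 starts on C6.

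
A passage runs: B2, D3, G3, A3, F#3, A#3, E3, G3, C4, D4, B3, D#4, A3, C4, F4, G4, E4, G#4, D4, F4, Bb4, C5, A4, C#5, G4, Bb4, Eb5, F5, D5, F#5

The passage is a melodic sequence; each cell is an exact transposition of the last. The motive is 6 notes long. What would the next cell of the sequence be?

C5 Eb5 Ab5 Bb5 G5 B5

Taking 6-note groups, the heads are B2, E3, A3, D4, G4: the pattern moves up a 4th.
So cell 6 is C5 Eb5 Ab5 Bb5 G5 B5.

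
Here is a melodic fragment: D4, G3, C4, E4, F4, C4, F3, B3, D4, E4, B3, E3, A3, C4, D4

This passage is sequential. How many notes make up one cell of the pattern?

5

There are 15 notes; a 5-note unit gives 3 cells:
D4 G3 C4 E4 F4 | C4 F3 B3 D4 E4 | B3 E3 A3 C4 D4
That's a consistent down a 2nd shift per cell, and no other grouping gives one.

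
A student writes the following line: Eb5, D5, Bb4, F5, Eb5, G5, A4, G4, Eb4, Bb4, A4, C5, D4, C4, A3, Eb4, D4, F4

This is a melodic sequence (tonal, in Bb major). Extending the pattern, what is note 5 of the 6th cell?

With 6-note cells, note 5 of each statement runs Eb5, A4, D4.
Each moves down a 5th. Continuing: G3 → C3 → F2.

F2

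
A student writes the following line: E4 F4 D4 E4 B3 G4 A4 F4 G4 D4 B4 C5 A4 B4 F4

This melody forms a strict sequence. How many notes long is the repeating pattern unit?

5

There are 15 notes; a 5-note unit gives 3 cells:
E4 F4 D4 E4 B3 | G4 A4 F4 G4 D4 | B4 C5 A4 B4 F4
Each cell is the previous one up a 3rd — so the unit is 5 notes.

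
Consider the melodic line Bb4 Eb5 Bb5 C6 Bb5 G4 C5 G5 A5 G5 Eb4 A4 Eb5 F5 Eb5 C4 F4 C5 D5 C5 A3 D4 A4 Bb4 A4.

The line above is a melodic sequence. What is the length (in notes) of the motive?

5

Try groups of 5 (5 cells in 25 notes):
Bb4 Eb5 Bb5 C6 Bb5 | G4 C5 G5 A5 G5 | Eb4 A4 Eb5 F5 Eb5 | C4 F4 C5 D5 C5 | A3 D4 A4 Bb4 A4
Each cell is the previous one down a 3rd — so the unit is 5 notes.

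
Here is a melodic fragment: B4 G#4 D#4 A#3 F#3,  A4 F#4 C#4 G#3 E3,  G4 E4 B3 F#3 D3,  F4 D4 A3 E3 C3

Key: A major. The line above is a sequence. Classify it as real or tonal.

real

Each cell has the same semitone pattern (-3, -5, -5, -4) — intervals are preserved exactly.
And D#4 lies outside A major, so the sequence is real rather than tonal.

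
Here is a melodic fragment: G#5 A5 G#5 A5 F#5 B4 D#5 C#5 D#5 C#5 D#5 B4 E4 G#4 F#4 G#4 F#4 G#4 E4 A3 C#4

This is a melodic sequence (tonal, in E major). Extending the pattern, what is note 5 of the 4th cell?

With 7-note cells, note 5 of each statement runs F#5, B4, E4.
From E4, down a 5th gives A3.

A3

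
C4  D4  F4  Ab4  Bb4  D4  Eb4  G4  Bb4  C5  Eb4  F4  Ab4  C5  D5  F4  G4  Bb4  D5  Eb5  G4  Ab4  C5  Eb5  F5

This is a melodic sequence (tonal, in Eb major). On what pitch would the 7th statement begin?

The 5-note cells begin on C4, D4, Eb4, F4, G4 — each up a 2nd from the last.
Extending the heads up a 2nd: Ab4 → Bb4.

Bb4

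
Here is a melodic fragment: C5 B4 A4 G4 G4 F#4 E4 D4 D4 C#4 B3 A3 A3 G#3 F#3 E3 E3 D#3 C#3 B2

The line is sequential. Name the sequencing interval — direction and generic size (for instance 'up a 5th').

Taking 4-note groups, the heads are C5, G4, D4, A3, E3: the pattern moves down a 4th.
C5 to G4 is down a 4th.

down a 4th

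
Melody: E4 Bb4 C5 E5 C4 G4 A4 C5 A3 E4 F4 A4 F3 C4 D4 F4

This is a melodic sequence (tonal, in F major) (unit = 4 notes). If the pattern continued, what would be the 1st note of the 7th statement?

With 4-note cells, note 1 of each statement runs E4, C4, A3, F3.
Extending down a 3rd: D3 → Bb2 → G2.

G2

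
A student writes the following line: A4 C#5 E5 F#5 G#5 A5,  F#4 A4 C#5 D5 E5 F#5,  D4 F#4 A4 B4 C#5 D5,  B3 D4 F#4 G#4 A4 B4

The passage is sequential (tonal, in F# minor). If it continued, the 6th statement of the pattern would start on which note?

With a 6-note motive the entries are A4, F#4, D4, B3, each down a 3rd from the previous.
Continuing: G#3 → E3. Statement 6 starts on E3.

E3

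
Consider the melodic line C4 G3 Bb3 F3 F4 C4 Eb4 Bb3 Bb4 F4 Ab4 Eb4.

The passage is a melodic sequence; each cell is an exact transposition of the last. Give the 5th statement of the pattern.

Ab5 Eb5 Gb5 Db5

With a 4-note motive the entries are C4, F4, Bb4, each up a 4th from the previous.
Continuing the starts: Eb5 → Ab5.
From Ab5 the exact shape gives Ab5 Eb5 Gb5 Db5.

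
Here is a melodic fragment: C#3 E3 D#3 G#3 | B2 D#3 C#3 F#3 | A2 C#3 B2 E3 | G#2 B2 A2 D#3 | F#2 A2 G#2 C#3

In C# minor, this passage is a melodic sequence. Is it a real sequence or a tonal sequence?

tonal

Every note is diatonic to C# minor.
Cell 1 has +3 semitones from note 1 to 2, but cell 2 has +4 — the interval quality changes while the contour stays the same, which is the hallmark of a tonal sequence.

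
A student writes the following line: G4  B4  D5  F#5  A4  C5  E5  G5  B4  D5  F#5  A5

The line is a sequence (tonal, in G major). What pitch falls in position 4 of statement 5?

The unit is 4 notes. Position-4 pitches of the 3 shown cells: F#5, G5, A5.
Extending up a 2nd: B5 → C6.

C6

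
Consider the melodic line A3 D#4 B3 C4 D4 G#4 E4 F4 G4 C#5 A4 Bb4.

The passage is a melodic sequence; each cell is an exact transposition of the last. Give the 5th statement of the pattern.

With a 4-note motive the entries are A3, D4, G4, each up a 4th from the previous.
Extending up a 4th: C5 → F5.
From F5 the exact shape gives F5 B5 G5 Ab5.

F5 B5 G5 Ab5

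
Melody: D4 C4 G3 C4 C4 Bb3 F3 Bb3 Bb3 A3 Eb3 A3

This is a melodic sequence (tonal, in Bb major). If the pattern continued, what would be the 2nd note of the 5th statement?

F3

With 4-note cells, note 2 of each statement runs C4, Bb3, A3.
Extending down a 2nd: G3 → F3.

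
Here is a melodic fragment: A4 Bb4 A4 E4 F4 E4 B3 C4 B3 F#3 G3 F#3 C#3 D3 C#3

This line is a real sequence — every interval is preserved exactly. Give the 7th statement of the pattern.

Taking 3-note groups, the heads are A4, E4, B3, F#3, C#3: the pattern moves down a 4th.
Extending down a 4th: G#2 → D#2.
From D#2 the exact shape gives D#2 E2 D#2.

D#2 E2 D#2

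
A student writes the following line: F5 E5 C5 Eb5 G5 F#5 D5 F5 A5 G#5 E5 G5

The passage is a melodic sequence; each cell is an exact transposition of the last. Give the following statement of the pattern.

B5 A#5 F#5 A5

With a 4-note motive the entries are F5, G5, A5, each up a 2nd from the previous.
So cell 4 is B5 A#5 F#5 A5.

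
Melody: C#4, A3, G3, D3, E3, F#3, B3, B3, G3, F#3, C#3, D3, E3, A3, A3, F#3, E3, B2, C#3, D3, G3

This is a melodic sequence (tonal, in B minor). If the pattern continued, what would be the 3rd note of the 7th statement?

A2

Grouping in 7s, the 3rd note of each cell is G3, F#3, E3.
Extending down a 2nd: D3 → C#3 → B2 → A2.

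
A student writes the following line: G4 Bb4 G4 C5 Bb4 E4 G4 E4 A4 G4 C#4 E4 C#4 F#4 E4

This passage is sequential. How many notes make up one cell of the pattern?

Try groups of 5 (3 cells in 15 notes):
G4 Bb4 G4 C5 Bb4 | E4 G4 E4 A4 G4 | C#4 E4 C#4 F#4 E4
Each cell is the previous one down a 3rd — so the unit is 5 notes.

5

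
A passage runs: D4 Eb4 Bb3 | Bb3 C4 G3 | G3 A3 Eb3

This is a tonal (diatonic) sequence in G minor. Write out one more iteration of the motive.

Eb3 F3 C3

Taking 3-note groups, the heads are D4, Bb3, G3: the pattern moves down a 3rd.
From Eb3 the diatonic shape gives Eb3 F3 C3.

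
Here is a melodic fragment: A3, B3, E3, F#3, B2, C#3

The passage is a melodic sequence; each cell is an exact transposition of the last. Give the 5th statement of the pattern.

With a 2-note motive the entries are A3, E3, B2, each down a 4th from the previous.
Carrying on: F#2 → C#2.
So cell 5 is C#2 D#2.

C#2 D#2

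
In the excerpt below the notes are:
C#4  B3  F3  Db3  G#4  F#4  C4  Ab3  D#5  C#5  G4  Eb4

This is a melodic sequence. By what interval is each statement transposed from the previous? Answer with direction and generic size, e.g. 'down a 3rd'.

up a 5th

Unit = 4 notes; the statements start on C#4, G#4, D#5, moving up a 5th each time.
From C#4 to G#4: up a 5th.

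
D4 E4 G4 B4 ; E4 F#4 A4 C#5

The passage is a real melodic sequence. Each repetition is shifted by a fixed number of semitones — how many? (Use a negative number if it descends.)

With a 4-note motive the entries are D4, E4, each up a 2nd from the previous.
Counting half-steps from D4 to E4: 2.

2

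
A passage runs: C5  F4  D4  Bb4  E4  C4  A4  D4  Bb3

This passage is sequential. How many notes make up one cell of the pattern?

9 notes total. Splitting into 3 groups of 3:
C5 F4 D4 | Bb4 E4 C4 | A4 D4 Bb3
Each cell is the previous one down a 2nd — so the unit is 3 notes.

3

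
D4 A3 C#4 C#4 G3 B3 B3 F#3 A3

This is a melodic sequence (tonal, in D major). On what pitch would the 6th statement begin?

With a 3-note motive the entries are D4, C#4, B3, each down a 2nd from the previous.
Continuing: A3 → G3 → F#3. Statement 6 starts on F#3.

F#3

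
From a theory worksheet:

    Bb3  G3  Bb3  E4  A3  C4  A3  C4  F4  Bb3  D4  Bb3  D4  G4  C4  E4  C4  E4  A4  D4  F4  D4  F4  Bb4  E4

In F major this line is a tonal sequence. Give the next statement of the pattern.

G4 E4 G4 C5 F4

Unit = 5 notes; the statements start on Bb3, C4, D4, E4, F4, moving up a 2nd each time.
Statement 6 starts on G4 and keeps the same diatonic contour: G4 E4 G4 C5 F4.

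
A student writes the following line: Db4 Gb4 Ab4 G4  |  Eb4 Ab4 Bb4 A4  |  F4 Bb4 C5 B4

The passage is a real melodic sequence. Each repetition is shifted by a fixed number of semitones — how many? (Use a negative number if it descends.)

With a 4-note motive the entries are Db4, Eb4, F4, each up a 2nd from the previous.
Counting half-steps from Db4 to Eb4: 2.

2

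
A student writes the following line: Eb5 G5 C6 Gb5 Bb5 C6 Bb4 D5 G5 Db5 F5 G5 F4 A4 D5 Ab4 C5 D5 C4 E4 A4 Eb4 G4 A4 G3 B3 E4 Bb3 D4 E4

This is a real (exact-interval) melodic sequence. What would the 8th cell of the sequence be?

E2 G#2 C#3 G2 B2 C#3

Taking 6-note groups, the heads are Eb5, Bb4, F4, C4, G3: the pattern moves down a 4th.
Extending down a 4th: D3 → A2 → E2.
So cell 8 is E2 G#2 C#3 G2 B2 C#3.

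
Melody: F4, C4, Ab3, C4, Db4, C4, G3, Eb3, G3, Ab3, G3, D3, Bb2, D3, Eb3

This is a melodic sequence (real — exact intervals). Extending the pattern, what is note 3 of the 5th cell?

With 5-note cells, note 3 of each statement runs Ab3, Eb3, Bb2.
Carrying that down a 4th forward: F2 → C2.

C2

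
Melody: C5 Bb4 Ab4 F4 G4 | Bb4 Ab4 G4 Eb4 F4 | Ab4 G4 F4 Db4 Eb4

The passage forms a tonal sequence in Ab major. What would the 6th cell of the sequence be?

Unit = 5 notes; the statements start on C5, Bb4, Ab4, moving down a 2nd each time.
Continuing the starts: G4 → F4 → Eb4.
Statement 6 starts on Eb4 and keeps the same diatonic contour: Eb4 Db4 C4 Ab3 Bb3.

Eb4 Db4 C4 Ab3 Bb3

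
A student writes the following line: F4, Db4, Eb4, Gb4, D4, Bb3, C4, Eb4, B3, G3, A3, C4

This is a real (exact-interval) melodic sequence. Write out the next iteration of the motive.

G#3 E3 F#3 A3

With a 4-note motive the entries are F4, D4, B3, each down a 3rd from the previous.
Statement 4 starts on G#3 and keeps the same exact contour: G#3 E3 F#3 A3.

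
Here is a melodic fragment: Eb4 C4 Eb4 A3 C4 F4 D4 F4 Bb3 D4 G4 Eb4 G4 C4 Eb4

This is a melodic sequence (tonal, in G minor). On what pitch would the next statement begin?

A4

The 5-note cells begin on Eb4, F4, G4 — each up a 2nd from the last.
The next head, up a 2nd from G4, is A4.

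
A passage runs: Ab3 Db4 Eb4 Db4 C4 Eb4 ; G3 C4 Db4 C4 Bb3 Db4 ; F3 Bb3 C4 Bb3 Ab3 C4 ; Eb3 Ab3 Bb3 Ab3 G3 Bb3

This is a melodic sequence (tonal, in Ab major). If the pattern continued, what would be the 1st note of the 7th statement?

Grouping in 6s, the 1st note of each cell is Ab3, G3, F3, Eb3.
Carrying that down a 2nd forward: Db3 → C3 → Bb2.

Bb2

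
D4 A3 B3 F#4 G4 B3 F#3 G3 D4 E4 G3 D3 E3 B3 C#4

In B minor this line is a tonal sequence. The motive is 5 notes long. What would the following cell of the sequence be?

Unit = 5 notes; the statements start on D4, B3, G3, moving down a 3rd each time.
So cell 4 is E3 B2 C#3 G3 A3.

E3 B2 C#3 G3 A3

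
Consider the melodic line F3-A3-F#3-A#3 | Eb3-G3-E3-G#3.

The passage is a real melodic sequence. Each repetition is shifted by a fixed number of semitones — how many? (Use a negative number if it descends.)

Unit = 4 notes; the statements start on F3, Eb3, moving down a 2nd each time.
F3→Eb3 is 51 − 53 = -2 semitones.

-2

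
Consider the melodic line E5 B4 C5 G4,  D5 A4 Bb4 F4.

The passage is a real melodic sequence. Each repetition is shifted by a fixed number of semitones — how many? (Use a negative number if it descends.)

Unit = 4 notes; the statements start on E5, D5, moving down a 2nd each time.
E5 to D5 spans -2 semitones.

-2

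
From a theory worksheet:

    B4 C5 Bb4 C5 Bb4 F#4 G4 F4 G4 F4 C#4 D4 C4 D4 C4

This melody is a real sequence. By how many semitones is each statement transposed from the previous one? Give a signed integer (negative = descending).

-5

The 5-note cells begin on B4, F#4, C#4 — each down a 4th from the last.
B4 to F#4 spans -5 semitones.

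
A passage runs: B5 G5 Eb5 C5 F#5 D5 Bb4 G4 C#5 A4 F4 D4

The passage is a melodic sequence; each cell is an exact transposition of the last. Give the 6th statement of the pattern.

A#3 F#3 D3 B2

Taking 4-note groups, the heads are B5, F#5, C#5: the pattern moves down a 4th.
Carrying on: G#4 → D#4 → A#3.
So cell 6 is A#3 F#3 D3 B2.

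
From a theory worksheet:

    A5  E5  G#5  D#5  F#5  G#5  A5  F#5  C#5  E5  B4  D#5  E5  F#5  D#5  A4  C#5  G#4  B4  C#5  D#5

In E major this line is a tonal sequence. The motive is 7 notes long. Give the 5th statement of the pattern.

Unit = 7 notes; the statements start on A5, F#5, D#5, moving down a 3rd each time.
Extending down a 3rd: B4 → G#4.
From G#4 the diatonic shape gives G#4 D#4 F#4 C#4 E4 F#4 G#4.

G#4 D#4 F#4 C#4 E4 F#4 G#4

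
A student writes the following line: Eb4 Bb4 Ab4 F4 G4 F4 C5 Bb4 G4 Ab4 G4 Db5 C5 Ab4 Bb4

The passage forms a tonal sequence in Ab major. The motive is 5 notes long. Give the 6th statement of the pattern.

C5 G5 F5 Db5 Eb5

The 5-note cells begin on Eb4, F4, G4 — each up a 2nd from the last.
Continuing the starts: Ab4 → Bb4 → C5.
Statement 6 starts on C5 and keeps the same diatonic contour: C5 G5 F5 Db5 Eb5.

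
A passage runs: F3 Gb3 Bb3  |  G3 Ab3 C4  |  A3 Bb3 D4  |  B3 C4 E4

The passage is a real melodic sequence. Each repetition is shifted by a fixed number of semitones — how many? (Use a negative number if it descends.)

2

The 3-note cells begin on F3, G3, A3, B3 — each up a 2nd from the last.
Counting half-steps from F3 to G3: 2.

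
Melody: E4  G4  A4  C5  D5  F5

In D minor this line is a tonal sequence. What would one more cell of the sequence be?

With a 2-note motive the entries are E4, A4, D5, each up a 4th from the previous.
Statement 4 starts on G5 and keeps the same diatonic contour: G5 Bb5.

G5 Bb5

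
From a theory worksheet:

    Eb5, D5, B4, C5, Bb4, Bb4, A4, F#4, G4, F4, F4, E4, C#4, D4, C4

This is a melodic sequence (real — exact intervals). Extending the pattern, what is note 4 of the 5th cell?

E3

With 5-note cells, note 4 of each statement runs C5, G4, D4.
Extending down a 4th: A3 → E3.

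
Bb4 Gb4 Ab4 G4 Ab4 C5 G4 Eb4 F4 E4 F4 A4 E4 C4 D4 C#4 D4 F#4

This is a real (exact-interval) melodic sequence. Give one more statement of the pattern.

Taking 6-note groups, the heads are Bb4, G4, E4: the pattern moves down a 3rd.
So cell 4 is C#4 A3 B3 A#3 B3 D#4.

C#4 A3 B3 A#3 B3 D#4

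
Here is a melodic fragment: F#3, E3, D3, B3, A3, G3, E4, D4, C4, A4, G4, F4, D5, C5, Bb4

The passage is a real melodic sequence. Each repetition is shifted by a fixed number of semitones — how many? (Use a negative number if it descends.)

Taking 3-note groups, the heads are F#3, B3, E4, A4, D5: the pattern moves up a 4th.
F#3→B3 is 59 − 54 = 5 semitones.

5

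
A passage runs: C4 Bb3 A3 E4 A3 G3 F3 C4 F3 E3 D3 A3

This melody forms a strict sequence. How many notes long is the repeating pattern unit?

4

Try groups of 4 (3 cells in 12 notes):
C4 Bb3 A3 E4 | A3 G3 F3 C4 | F3 E3 D3 A3
Each cell is the previous one down a 3rd — so the unit is 4 notes.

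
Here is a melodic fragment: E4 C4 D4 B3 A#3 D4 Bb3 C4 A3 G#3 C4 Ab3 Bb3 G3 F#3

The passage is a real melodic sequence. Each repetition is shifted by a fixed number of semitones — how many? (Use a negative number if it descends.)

The 5-note cells begin on E4, D4, C4 — each down a 2nd from the last.
E4 to D4 spans -2 semitones.

-2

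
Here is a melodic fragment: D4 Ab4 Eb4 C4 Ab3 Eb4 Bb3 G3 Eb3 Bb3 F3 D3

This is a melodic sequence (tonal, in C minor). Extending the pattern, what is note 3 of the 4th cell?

With 4-note cells, note 3 of each statement runs Eb4, Bb3, F3.
From F3, down a 4th gives C3.

C3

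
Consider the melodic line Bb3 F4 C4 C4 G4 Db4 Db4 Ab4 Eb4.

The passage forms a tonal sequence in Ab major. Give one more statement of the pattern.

Eb4 Bb4 F4

The 3-note cells begin on Bb3, C4, Db4 — each up a 2nd from the last.
So cell 4 is Eb4 Bb4 F4.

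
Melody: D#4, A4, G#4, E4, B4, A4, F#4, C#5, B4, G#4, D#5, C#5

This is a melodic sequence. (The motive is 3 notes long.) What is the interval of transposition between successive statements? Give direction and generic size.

Taking 3-note groups, the heads are D#4, E4, F#4, G#4: the pattern moves up a 2nd.
From D#4 to E4: up a 2nd.

up a 2nd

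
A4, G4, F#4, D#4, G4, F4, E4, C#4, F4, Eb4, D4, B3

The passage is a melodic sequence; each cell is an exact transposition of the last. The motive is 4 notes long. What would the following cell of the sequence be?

With a 4-note motive the entries are A4, G4, F4, each down a 2nd from the previous.
Statement 4 starts on Eb4 and keeps the same exact contour: Eb4 Db4 C4 A3.

Eb4 Db4 C4 A3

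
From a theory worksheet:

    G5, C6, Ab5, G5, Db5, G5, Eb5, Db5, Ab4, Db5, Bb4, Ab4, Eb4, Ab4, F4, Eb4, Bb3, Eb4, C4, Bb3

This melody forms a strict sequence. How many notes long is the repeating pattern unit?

4

Try groups of 4 (5 cells in 20 notes):
G5 C6 Ab5 G5 | Db5 G5 Eb5 Db5 | Ab4 Db5 Bb4 Ab4 | Eb4 Ab4 F4 Eb4 | Bb3 Eb4 C4 Bb3
Every group is a transposition down a 4th of the one before; no shorter unit works.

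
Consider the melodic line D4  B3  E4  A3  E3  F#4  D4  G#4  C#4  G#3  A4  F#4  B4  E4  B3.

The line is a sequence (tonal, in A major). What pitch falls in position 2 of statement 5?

Grouping in 5s, the 2nd note of each cell is B3, D4, F#4.
Extending up a 3rd: A4 → C#5.

C#5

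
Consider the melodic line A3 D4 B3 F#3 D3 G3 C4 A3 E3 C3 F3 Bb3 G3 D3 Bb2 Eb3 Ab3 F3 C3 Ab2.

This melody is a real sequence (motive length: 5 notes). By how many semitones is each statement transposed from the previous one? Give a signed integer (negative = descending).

Unit = 5 notes; the statements start on A3, G3, F3, Eb3, moving down a 2nd each time.
A3→G3 is 55 − 57 = -2 semitones.

-2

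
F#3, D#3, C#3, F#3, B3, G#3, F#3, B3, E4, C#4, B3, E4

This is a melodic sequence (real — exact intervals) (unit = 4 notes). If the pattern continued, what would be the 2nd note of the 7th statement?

A5

With 4-note cells, note 2 of each statement runs D#3, G#3, C#4.
Carrying that up a 4th forward: F#4 → B4 → E5 → A5.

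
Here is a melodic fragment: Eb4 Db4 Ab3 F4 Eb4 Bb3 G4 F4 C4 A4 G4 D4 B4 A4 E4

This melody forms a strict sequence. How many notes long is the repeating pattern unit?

3

There are 15 notes; a 3-note unit gives 5 cells:
Eb4 Db4 Ab3 | F4 Eb4 Bb3 | G4 F4 C4 | A4 G4 D4 | B4 A4 E4
That's a consistent up a 2nd shift per cell, and no other grouping gives one.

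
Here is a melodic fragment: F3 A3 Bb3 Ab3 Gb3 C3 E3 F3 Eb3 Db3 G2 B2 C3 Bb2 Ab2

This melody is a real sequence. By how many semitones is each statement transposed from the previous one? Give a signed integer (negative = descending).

With a 5-note motive the entries are F3, C3, G2, each down a 4th from the previous.
F3 to C3 spans -5 semitones.

-5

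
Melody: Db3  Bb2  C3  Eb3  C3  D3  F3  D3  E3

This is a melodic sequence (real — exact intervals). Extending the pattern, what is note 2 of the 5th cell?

Grouping in 3s, the 2nd note of each cell is Bb2, C3, D3.
Each moves up a 2nd. Continuing: E3 → F#3.

F#3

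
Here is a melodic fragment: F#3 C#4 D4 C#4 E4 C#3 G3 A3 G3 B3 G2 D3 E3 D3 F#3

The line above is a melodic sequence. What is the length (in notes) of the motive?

There are 15 notes; a 5-note unit gives 3 cells:
F#3 C#4 D4 C#4 E4 | C#3 G3 A3 G3 B3 | G2 D3 E3 D3 F#3
Every group is a transposition down a 4th of the one before; no shorter unit works.

5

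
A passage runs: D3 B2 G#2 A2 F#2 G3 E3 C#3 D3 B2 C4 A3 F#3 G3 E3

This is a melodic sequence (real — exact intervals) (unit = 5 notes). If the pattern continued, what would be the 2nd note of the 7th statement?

With 5-note cells, note 2 of each statement runs B2, E3, A3.
Each moves up a 4th. Continuing: D4 → G4 → C5 → F5.

F5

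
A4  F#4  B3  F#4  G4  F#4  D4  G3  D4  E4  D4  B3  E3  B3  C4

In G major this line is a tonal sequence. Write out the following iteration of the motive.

B3 G3 C3 G3 A3

Unit = 5 notes; the statements start on A4, F#4, D4, moving down a 3rd each time.
From B3 the diatonic shape gives B3 G3 C3 G3 A3.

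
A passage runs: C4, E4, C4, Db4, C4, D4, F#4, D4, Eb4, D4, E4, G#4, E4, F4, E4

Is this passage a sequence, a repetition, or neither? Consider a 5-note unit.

Each 5-note cell is the previous one transposed up a 2nd.

sequence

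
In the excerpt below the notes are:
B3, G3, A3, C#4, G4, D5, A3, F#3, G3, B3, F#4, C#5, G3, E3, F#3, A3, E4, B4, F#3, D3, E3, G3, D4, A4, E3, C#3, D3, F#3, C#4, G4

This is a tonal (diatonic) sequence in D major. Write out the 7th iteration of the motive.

With a 6-note motive the entries are B3, A3, G3, F#3, E3, each down a 2nd from the previous.
Carrying on: D3 → C#3.
From C#3 the diatonic shape gives C#3 A2 B2 D3 A3 E4.

C#3 A2 B2 D3 A3 E4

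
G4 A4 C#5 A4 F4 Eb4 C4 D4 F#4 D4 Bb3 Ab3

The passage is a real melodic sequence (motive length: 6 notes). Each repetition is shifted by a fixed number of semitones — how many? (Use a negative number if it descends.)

With a 6-note motive the entries are G4, C4, each down a 5th from the previous.
G4→C4 is 60 − 67 = -7 semitones.

-7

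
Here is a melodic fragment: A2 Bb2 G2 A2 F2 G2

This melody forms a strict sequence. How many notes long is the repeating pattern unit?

6 notes total. Splitting into 3 groups of 2:
A2 Bb2 | G2 A2 | F2 G2
That's a consistent down a 2nd shift per cell, and no other grouping gives one.

2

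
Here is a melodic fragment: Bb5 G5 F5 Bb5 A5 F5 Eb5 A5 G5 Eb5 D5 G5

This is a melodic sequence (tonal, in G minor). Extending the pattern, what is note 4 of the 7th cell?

Grouping in 4s, the 4th note of each cell is Bb5, A5, G5.
Extending down a 2nd: F5 → Eb5 → D5 → C5.

C5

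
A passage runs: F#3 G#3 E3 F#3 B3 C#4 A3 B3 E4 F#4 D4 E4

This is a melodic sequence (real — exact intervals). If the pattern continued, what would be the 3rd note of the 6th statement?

F5

With 4-note cells, note 3 of each statement runs E3, A3, D4.
Extending up a 4th: G4 → C5 → F5.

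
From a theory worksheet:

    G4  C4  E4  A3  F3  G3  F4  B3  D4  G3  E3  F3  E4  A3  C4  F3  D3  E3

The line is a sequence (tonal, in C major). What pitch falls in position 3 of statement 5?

The unit is 6 notes. Position-3 pitches of the 3 shown cells: E4, D4, C4.
Extending down a 2nd: B3 → A3.

A3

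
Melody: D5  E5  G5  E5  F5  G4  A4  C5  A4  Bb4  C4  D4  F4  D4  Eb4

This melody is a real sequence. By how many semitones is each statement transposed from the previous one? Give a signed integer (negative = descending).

With a 5-note motive the entries are D5, G4, C4, each down a 5th from the previous.
D5 to G4 spans -7 semitones.

-7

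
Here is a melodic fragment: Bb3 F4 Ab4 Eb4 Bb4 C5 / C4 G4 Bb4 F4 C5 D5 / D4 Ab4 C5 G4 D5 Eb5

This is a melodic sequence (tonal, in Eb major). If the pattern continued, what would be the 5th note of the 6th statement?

G5

The unit is 6 notes. Position-5 pitches of the 3 shown cells: Bb4, C5, D5.
Each moves up a 2nd. Continuing: Eb5 → F5 → G5.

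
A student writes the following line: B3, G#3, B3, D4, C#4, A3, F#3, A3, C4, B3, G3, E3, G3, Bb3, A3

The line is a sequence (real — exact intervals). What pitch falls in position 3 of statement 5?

With 5-note cells, note 3 of each statement runs B3, A3, G3.
Extending down a 2nd: F3 → Eb3.

Eb3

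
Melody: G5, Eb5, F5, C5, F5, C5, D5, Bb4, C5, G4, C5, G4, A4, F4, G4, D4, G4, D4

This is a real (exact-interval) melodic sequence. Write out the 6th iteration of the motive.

F#3 D3 E3 B2 E3 B2

With a 6-note motive the entries are G5, D5, A4, each down a 4th from the previous.
Carrying on: E4 → B3 → F#3.
Statement 6 starts on F#3 and keeps the same exact contour: F#3 D3 E3 B2 E3 B2.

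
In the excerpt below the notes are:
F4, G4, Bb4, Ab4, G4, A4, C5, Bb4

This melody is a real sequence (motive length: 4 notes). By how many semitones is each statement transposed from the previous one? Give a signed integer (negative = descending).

2

Taking 4-note groups, the heads are F4, G4: the pattern moves up a 2nd.
Counting half-steps from F4 to G4: 2.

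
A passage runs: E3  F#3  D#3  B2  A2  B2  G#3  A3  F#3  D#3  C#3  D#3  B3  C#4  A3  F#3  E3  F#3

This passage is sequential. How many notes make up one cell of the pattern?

There are 18 notes; a 6-note unit gives 3 cells:
E3 F#3 D#3 B2 A2 B2 | G#3 A3 F#3 D#3 C#3 D#3 | B3 C#4 A3 F#3 E3 F#3
Each cell is the previous one up a 3rd — so the unit is 6 notes.

6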